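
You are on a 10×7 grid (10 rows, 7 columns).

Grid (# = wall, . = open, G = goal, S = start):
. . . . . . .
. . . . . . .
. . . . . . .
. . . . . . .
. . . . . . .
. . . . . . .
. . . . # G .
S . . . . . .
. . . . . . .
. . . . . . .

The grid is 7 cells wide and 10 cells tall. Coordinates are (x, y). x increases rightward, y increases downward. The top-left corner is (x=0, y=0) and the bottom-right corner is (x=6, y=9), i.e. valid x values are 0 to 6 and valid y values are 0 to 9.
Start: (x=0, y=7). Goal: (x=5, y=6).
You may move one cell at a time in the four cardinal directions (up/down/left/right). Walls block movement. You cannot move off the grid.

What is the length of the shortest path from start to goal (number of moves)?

BFS from (x=0, y=7) until reaching (x=5, y=6):
  Distance 0: (x=0, y=7)
  Distance 1: (x=0, y=6), (x=1, y=7), (x=0, y=8)
  Distance 2: (x=0, y=5), (x=1, y=6), (x=2, y=7), (x=1, y=8), (x=0, y=9)
  Distance 3: (x=0, y=4), (x=1, y=5), (x=2, y=6), (x=3, y=7), (x=2, y=8), (x=1, y=9)
  Distance 4: (x=0, y=3), (x=1, y=4), (x=2, y=5), (x=3, y=6), (x=4, y=7), (x=3, y=8), (x=2, y=9)
  Distance 5: (x=0, y=2), (x=1, y=3), (x=2, y=4), (x=3, y=5), (x=5, y=7), (x=4, y=8), (x=3, y=9)
  Distance 6: (x=0, y=1), (x=1, y=2), (x=2, y=3), (x=3, y=4), (x=4, y=5), (x=5, y=6), (x=6, y=7), (x=5, y=8), (x=4, y=9)  <- goal reached here
One shortest path (6 moves): (x=0, y=7) -> (x=1, y=7) -> (x=2, y=7) -> (x=3, y=7) -> (x=4, y=7) -> (x=5, y=7) -> (x=5, y=6)

Answer: Shortest path length: 6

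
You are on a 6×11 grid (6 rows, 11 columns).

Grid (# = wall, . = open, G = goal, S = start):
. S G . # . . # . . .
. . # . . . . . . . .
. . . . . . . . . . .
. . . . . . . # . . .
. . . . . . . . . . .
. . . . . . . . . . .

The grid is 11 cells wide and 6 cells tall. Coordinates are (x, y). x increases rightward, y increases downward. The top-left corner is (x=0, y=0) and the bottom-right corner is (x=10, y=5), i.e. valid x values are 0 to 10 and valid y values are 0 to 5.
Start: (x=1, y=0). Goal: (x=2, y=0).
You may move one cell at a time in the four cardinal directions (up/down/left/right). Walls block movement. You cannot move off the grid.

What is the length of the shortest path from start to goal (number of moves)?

BFS from (x=1, y=0) until reaching (x=2, y=0):
  Distance 0: (x=1, y=0)
  Distance 1: (x=0, y=0), (x=2, y=0), (x=1, y=1)  <- goal reached here
One shortest path (1 moves): (x=1, y=0) -> (x=2, y=0)

Answer: Shortest path length: 1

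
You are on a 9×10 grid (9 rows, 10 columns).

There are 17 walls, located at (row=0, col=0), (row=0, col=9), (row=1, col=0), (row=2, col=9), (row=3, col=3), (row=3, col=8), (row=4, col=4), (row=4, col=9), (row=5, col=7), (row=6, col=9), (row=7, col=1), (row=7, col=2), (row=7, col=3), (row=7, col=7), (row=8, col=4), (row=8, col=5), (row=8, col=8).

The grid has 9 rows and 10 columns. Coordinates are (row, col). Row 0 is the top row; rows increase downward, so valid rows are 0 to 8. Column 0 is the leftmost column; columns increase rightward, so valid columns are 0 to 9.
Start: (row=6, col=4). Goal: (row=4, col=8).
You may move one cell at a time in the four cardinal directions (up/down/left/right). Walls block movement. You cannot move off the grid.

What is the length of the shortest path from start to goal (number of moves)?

BFS from (row=6, col=4) until reaching (row=4, col=8):
  Distance 0: (row=6, col=4)
  Distance 1: (row=5, col=4), (row=6, col=3), (row=6, col=5), (row=7, col=4)
  Distance 2: (row=5, col=3), (row=5, col=5), (row=6, col=2), (row=6, col=6), (row=7, col=5)
  Distance 3: (row=4, col=3), (row=4, col=5), (row=5, col=2), (row=5, col=6), (row=6, col=1), (row=6, col=7), (row=7, col=6)
  Distance 4: (row=3, col=5), (row=4, col=2), (row=4, col=6), (row=5, col=1), (row=6, col=0), (row=6, col=8), (row=8, col=6)
  Distance 5: (row=2, col=5), (row=3, col=2), (row=3, col=4), (row=3, col=6), (row=4, col=1), (row=4, col=7), (row=5, col=0), (row=5, col=8), (row=7, col=0), (row=7, col=8), (row=8, col=7)
  Distance 6: (row=1, col=5), (row=2, col=2), (row=2, col=4), (row=2, col=6), (row=3, col=1), (row=3, col=7), (row=4, col=0), (row=4, col=8), (row=5, col=9), (row=7, col=9), (row=8, col=0)  <- goal reached here
One shortest path (6 moves): (row=6, col=4) -> (row=6, col=5) -> (row=6, col=6) -> (row=6, col=7) -> (row=6, col=8) -> (row=5, col=8) -> (row=4, col=8)

Answer: Shortest path length: 6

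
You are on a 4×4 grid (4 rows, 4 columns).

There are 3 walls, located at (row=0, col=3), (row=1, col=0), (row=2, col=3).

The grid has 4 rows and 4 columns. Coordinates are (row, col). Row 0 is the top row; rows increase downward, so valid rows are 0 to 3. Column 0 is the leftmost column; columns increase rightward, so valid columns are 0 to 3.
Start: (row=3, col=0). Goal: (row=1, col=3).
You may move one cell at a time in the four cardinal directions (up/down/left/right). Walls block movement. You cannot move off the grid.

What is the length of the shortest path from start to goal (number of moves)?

BFS from (row=3, col=0) until reaching (row=1, col=3):
  Distance 0: (row=3, col=0)
  Distance 1: (row=2, col=0), (row=3, col=1)
  Distance 2: (row=2, col=1), (row=3, col=2)
  Distance 3: (row=1, col=1), (row=2, col=2), (row=3, col=3)
  Distance 4: (row=0, col=1), (row=1, col=2)
  Distance 5: (row=0, col=0), (row=0, col=2), (row=1, col=3)  <- goal reached here
One shortest path (5 moves): (row=3, col=0) -> (row=3, col=1) -> (row=3, col=2) -> (row=2, col=2) -> (row=1, col=2) -> (row=1, col=3)

Answer: Shortest path length: 5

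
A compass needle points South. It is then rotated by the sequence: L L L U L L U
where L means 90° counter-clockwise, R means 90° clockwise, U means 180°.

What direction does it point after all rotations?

Answer: Final heading: East

Derivation:
Start: South
  L (left (90° counter-clockwise)) -> East
  L (left (90° counter-clockwise)) -> North
  L (left (90° counter-clockwise)) -> West
  U (U-turn (180°)) -> East
  L (left (90° counter-clockwise)) -> North
  L (left (90° counter-clockwise)) -> West
  U (U-turn (180°)) -> East
Final: East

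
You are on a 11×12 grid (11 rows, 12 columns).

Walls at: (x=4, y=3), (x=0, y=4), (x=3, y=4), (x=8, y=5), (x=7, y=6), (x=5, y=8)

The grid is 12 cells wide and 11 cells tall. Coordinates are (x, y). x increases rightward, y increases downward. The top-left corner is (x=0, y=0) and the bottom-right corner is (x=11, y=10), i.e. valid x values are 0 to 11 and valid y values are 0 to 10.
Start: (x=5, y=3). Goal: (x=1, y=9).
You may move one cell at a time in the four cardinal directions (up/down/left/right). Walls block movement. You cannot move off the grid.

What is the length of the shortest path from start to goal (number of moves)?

Answer: Shortest path length: 10

Derivation:
BFS from (x=5, y=3) until reaching (x=1, y=9):
  Distance 0: (x=5, y=3)
  Distance 1: (x=5, y=2), (x=6, y=3), (x=5, y=4)
  Distance 2: (x=5, y=1), (x=4, y=2), (x=6, y=2), (x=7, y=3), (x=4, y=4), (x=6, y=4), (x=5, y=5)
  Distance 3: (x=5, y=0), (x=4, y=1), (x=6, y=1), (x=3, y=2), (x=7, y=2), (x=8, y=3), (x=7, y=4), (x=4, y=5), (x=6, y=5), (x=5, y=6)
  Distance 4: (x=4, y=0), (x=6, y=0), (x=3, y=1), (x=7, y=1), (x=2, y=2), (x=8, y=2), (x=3, y=3), (x=9, y=3), (x=8, y=4), (x=3, y=5), (x=7, y=5), (x=4, y=6), (x=6, y=6), (x=5, y=7)
  Distance 5: (x=3, y=0), (x=7, y=0), (x=2, y=1), (x=8, y=1), (x=1, y=2), (x=9, y=2), (x=2, y=3), (x=10, y=3), (x=9, y=4), (x=2, y=5), (x=3, y=6), (x=4, y=7), (x=6, y=7)
  Distance 6: (x=2, y=0), (x=8, y=0), (x=1, y=1), (x=9, y=1), (x=0, y=2), (x=10, y=2), (x=1, y=3), (x=11, y=3), (x=2, y=4), (x=10, y=4), (x=1, y=5), (x=9, y=5), (x=2, y=6), (x=3, y=7), (x=7, y=7), (x=4, y=8), (x=6, y=8)
  Distance 7: (x=1, y=0), (x=9, y=0), (x=0, y=1), (x=10, y=1), (x=11, y=2), (x=0, y=3), (x=1, y=4), (x=11, y=4), (x=0, y=5), (x=10, y=5), (x=1, y=6), (x=9, y=6), (x=2, y=7), (x=8, y=7), (x=3, y=8), (x=7, y=8), (x=4, y=9), (x=6, y=9)
  Distance 8: (x=0, y=0), (x=10, y=0), (x=11, y=1), (x=11, y=5), (x=0, y=6), (x=8, y=6), (x=10, y=6), (x=1, y=7), (x=9, y=7), (x=2, y=8), (x=8, y=8), (x=3, y=9), (x=5, y=9), (x=7, y=9), (x=4, y=10), (x=6, y=10)
  Distance 9: (x=11, y=0), (x=11, y=6), (x=0, y=7), (x=10, y=7), (x=1, y=8), (x=9, y=8), (x=2, y=9), (x=8, y=9), (x=3, y=10), (x=5, y=10), (x=7, y=10)
  Distance 10: (x=11, y=7), (x=0, y=8), (x=10, y=8), (x=1, y=9), (x=9, y=9), (x=2, y=10), (x=8, y=10)  <- goal reached here
One shortest path (10 moves): (x=5, y=3) -> (x=5, y=4) -> (x=4, y=4) -> (x=4, y=5) -> (x=3, y=5) -> (x=2, y=5) -> (x=1, y=5) -> (x=1, y=6) -> (x=1, y=7) -> (x=1, y=8) -> (x=1, y=9)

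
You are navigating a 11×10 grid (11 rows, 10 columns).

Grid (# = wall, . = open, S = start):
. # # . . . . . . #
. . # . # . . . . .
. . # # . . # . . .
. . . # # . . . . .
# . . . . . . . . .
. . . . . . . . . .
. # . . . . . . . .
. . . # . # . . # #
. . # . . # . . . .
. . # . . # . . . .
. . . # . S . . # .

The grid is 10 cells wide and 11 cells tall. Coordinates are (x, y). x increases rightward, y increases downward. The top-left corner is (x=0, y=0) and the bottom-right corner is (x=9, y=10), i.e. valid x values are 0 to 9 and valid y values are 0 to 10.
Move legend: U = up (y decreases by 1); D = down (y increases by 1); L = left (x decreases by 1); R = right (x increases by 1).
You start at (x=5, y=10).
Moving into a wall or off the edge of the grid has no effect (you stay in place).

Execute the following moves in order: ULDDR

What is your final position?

Start: (x=5, y=10)
  U (up): blocked, stay at (x=5, y=10)
  L (left): (x=5, y=10) -> (x=4, y=10)
  D (down): blocked, stay at (x=4, y=10)
  D (down): blocked, stay at (x=4, y=10)
  R (right): (x=4, y=10) -> (x=5, y=10)
Final: (x=5, y=10)

Answer: Final position: (x=5, y=10)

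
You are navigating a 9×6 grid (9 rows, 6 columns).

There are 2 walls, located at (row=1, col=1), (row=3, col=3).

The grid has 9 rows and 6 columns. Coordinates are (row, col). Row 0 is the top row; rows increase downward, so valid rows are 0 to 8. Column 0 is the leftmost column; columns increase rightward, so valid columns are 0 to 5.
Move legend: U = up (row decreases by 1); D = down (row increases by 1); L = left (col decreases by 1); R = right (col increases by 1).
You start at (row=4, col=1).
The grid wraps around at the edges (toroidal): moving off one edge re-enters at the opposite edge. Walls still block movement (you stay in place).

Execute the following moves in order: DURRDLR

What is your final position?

Answer: Final position: (row=5, col=3)

Derivation:
Start: (row=4, col=1)
  D (down): (row=4, col=1) -> (row=5, col=1)
  U (up): (row=5, col=1) -> (row=4, col=1)
  R (right): (row=4, col=1) -> (row=4, col=2)
  R (right): (row=4, col=2) -> (row=4, col=3)
  D (down): (row=4, col=3) -> (row=5, col=3)
  L (left): (row=5, col=3) -> (row=5, col=2)
  R (right): (row=5, col=2) -> (row=5, col=3)
Final: (row=5, col=3)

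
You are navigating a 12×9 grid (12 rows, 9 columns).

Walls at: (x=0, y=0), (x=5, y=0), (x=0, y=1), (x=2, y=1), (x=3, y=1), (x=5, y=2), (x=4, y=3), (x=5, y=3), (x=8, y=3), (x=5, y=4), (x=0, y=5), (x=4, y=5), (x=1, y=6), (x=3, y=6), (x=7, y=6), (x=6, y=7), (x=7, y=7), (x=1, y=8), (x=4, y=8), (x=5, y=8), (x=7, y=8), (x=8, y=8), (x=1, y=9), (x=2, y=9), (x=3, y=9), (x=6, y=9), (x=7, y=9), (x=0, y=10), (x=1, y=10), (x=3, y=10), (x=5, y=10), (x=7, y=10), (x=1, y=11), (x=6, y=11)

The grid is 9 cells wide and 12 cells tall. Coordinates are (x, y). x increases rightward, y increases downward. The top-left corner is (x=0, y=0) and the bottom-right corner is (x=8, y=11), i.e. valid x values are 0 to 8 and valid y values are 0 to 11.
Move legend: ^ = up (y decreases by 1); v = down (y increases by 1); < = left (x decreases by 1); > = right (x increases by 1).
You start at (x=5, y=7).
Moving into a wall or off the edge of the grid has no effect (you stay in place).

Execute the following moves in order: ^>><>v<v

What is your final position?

Start: (x=5, y=7)
  ^ (up): (x=5, y=7) -> (x=5, y=6)
  > (right): (x=5, y=6) -> (x=6, y=6)
  > (right): blocked, stay at (x=6, y=6)
  < (left): (x=6, y=6) -> (x=5, y=6)
  > (right): (x=5, y=6) -> (x=6, y=6)
  v (down): blocked, stay at (x=6, y=6)
  < (left): (x=6, y=6) -> (x=5, y=6)
  v (down): (x=5, y=6) -> (x=5, y=7)
Final: (x=5, y=7)

Answer: Final position: (x=5, y=7)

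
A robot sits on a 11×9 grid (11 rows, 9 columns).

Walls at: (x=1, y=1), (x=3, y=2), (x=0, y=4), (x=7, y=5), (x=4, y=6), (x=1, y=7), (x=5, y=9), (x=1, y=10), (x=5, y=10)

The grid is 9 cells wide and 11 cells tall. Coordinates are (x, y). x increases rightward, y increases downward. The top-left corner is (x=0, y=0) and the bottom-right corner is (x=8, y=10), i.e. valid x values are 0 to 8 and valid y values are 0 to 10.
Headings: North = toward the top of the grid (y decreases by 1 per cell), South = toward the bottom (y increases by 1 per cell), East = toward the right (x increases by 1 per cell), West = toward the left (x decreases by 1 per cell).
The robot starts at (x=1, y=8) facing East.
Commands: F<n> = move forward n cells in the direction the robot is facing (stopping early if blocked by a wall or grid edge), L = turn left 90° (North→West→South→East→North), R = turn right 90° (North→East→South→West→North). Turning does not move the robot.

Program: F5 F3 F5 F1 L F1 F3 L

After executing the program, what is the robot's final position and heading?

Start: (x=1, y=8), facing East
  F5: move forward 5, now at (x=6, y=8)
  F3: move forward 2/3 (blocked), now at (x=8, y=8)
  F5: move forward 0/5 (blocked), now at (x=8, y=8)
  F1: move forward 0/1 (blocked), now at (x=8, y=8)
  L: turn left, now facing North
  F1: move forward 1, now at (x=8, y=7)
  F3: move forward 3, now at (x=8, y=4)
  L: turn left, now facing West
Final: (x=8, y=4), facing West

Answer: Final position: (x=8, y=4), facing West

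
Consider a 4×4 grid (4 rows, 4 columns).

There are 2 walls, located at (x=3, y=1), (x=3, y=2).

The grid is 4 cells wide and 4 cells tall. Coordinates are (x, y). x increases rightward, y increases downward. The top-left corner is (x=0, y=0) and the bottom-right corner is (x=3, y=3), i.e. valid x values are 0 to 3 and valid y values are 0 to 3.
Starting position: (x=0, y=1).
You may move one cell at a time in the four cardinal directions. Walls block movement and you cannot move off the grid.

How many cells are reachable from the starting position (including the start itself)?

BFS flood-fill from (x=0, y=1):
  Distance 0: (x=0, y=1)
  Distance 1: (x=0, y=0), (x=1, y=1), (x=0, y=2)
  Distance 2: (x=1, y=0), (x=2, y=1), (x=1, y=2), (x=0, y=3)
  Distance 3: (x=2, y=0), (x=2, y=2), (x=1, y=3)
  Distance 4: (x=3, y=0), (x=2, y=3)
  Distance 5: (x=3, y=3)
Total reachable: 14 (grid has 14 open cells total)

Answer: Reachable cells: 14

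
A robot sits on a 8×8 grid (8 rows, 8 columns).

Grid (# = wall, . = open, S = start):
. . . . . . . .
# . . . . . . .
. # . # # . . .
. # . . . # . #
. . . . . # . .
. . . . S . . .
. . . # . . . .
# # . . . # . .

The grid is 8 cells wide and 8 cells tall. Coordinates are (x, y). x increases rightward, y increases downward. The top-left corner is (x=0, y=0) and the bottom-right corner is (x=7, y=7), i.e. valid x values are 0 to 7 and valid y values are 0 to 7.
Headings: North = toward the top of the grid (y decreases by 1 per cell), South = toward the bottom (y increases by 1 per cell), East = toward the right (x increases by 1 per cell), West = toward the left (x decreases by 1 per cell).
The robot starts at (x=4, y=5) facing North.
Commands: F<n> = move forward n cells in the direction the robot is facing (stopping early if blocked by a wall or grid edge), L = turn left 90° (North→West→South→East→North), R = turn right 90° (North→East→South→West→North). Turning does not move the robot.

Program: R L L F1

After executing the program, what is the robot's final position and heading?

Start: (x=4, y=5), facing North
  R: turn right, now facing East
  L: turn left, now facing North
  L: turn left, now facing West
  F1: move forward 1, now at (x=3, y=5)
Final: (x=3, y=5), facing West

Answer: Final position: (x=3, y=5), facing West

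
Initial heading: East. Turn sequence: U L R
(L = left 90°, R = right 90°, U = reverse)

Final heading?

Answer: Final heading: West

Derivation:
Start: East
  U (U-turn (180°)) -> West
  L (left (90° counter-clockwise)) -> South
  R (right (90° clockwise)) -> West
Final: West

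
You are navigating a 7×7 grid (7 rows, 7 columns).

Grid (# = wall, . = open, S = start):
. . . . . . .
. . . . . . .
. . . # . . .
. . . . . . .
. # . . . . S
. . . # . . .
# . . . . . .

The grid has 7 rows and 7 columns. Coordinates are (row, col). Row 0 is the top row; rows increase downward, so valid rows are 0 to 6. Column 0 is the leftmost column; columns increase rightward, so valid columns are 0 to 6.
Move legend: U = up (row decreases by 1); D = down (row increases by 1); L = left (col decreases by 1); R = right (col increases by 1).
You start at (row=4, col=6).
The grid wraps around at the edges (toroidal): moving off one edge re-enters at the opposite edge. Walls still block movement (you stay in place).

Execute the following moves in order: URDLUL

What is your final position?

Start: (row=4, col=6)
  U (up): (row=4, col=6) -> (row=3, col=6)
  R (right): (row=3, col=6) -> (row=3, col=0)
  D (down): (row=3, col=0) -> (row=4, col=0)
  L (left): (row=4, col=0) -> (row=4, col=6)
  U (up): (row=4, col=6) -> (row=3, col=6)
  L (left): (row=3, col=6) -> (row=3, col=5)
Final: (row=3, col=5)

Answer: Final position: (row=3, col=5)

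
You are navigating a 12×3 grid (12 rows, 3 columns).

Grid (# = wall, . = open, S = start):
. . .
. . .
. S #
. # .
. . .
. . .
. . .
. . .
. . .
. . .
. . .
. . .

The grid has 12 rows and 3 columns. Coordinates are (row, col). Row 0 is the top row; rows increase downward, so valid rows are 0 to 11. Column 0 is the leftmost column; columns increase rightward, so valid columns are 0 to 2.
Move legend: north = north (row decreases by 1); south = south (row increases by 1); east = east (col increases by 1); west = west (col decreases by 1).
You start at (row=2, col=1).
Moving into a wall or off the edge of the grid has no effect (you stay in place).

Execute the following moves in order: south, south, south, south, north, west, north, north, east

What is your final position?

Answer: Final position: (row=0, col=1)

Derivation:
Start: (row=2, col=1)
  [×4]south (south): blocked, stay at (row=2, col=1)
  north (north): (row=2, col=1) -> (row=1, col=1)
  west (west): (row=1, col=1) -> (row=1, col=0)
  north (north): (row=1, col=0) -> (row=0, col=0)
  north (north): blocked, stay at (row=0, col=0)
  east (east): (row=0, col=0) -> (row=0, col=1)
Final: (row=0, col=1)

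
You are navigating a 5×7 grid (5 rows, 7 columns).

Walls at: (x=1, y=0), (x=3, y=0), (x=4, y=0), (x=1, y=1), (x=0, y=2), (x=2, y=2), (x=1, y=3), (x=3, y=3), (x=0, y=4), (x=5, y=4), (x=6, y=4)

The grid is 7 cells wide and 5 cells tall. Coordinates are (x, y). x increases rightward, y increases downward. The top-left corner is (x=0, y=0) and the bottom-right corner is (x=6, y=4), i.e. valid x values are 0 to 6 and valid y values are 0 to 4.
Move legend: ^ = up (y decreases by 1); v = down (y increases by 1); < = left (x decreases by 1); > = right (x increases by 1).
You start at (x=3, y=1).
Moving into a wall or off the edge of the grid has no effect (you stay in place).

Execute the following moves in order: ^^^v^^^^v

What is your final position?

Start: (x=3, y=1)
  [×3]^ (up): blocked, stay at (x=3, y=1)
  v (down): (x=3, y=1) -> (x=3, y=2)
  ^ (up): (x=3, y=2) -> (x=3, y=1)
  [×3]^ (up): blocked, stay at (x=3, y=1)
  v (down): (x=3, y=1) -> (x=3, y=2)
Final: (x=3, y=2)

Answer: Final position: (x=3, y=2)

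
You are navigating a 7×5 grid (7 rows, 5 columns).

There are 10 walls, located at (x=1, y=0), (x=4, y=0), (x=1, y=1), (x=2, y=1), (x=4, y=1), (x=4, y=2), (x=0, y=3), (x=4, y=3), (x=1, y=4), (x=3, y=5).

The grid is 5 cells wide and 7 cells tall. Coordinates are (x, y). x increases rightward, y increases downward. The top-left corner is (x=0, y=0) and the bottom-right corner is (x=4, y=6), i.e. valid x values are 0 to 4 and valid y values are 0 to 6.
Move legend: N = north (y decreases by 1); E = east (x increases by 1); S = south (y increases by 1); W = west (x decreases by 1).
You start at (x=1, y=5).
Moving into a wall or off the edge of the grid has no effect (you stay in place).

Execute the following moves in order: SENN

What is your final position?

Answer: Final position: (x=2, y=4)

Derivation:
Start: (x=1, y=5)
  S (south): (x=1, y=5) -> (x=1, y=6)
  E (east): (x=1, y=6) -> (x=2, y=6)
  N (north): (x=2, y=6) -> (x=2, y=5)
  N (north): (x=2, y=5) -> (x=2, y=4)
Final: (x=2, y=4)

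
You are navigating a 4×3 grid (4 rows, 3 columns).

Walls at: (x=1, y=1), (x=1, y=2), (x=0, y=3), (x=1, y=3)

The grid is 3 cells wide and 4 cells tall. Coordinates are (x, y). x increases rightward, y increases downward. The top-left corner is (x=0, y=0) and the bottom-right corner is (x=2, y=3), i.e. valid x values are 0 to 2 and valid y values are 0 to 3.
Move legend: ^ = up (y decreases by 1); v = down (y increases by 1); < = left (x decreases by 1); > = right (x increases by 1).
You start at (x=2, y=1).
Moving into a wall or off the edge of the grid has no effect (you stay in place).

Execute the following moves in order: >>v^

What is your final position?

Start: (x=2, y=1)
  > (right): blocked, stay at (x=2, y=1)
  > (right): blocked, stay at (x=2, y=1)
  v (down): (x=2, y=1) -> (x=2, y=2)
  ^ (up): (x=2, y=2) -> (x=2, y=1)
Final: (x=2, y=1)

Answer: Final position: (x=2, y=1)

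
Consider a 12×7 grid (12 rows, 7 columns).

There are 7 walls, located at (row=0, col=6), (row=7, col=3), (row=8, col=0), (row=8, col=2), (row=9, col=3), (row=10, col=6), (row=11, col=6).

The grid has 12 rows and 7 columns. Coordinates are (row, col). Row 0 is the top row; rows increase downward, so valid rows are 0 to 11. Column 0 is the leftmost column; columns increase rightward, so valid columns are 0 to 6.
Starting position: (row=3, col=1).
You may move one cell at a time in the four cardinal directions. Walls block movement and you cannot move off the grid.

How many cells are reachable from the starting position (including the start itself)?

BFS flood-fill from (row=3, col=1):
  Distance 0: (row=3, col=1)
  Distance 1: (row=2, col=1), (row=3, col=0), (row=3, col=2), (row=4, col=1)
  Distance 2: (row=1, col=1), (row=2, col=0), (row=2, col=2), (row=3, col=3), (row=4, col=0), (row=4, col=2), (row=5, col=1)
  Distance 3: (row=0, col=1), (row=1, col=0), (row=1, col=2), (row=2, col=3), (row=3, col=4), (row=4, col=3), (row=5, col=0), (row=5, col=2), (row=6, col=1)
  Distance 4: (row=0, col=0), (row=0, col=2), (row=1, col=3), (row=2, col=4), (row=3, col=5), (row=4, col=4), (row=5, col=3), (row=6, col=0), (row=6, col=2), (row=7, col=1)
  Distance 5: (row=0, col=3), (row=1, col=4), (row=2, col=5), (row=3, col=6), (row=4, col=5), (row=5, col=4), (row=6, col=3), (row=7, col=0), (row=7, col=2), (row=8, col=1)
  Distance 6: (row=0, col=4), (row=1, col=5), (row=2, col=6), (row=4, col=6), (row=5, col=5), (row=6, col=4), (row=9, col=1)
  Distance 7: (row=0, col=5), (row=1, col=6), (row=5, col=6), (row=6, col=5), (row=7, col=4), (row=9, col=0), (row=9, col=2), (row=10, col=1)
  Distance 8: (row=6, col=6), (row=7, col=5), (row=8, col=4), (row=10, col=0), (row=10, col=2), (row=11, col=1)
  Distance 9: (row=7, col=6), (row=8, col=3), (row=8, col=5), (row=9, col=4), (row=10, col=3), (row=11, col=0), (row=11, col=2)
  Distance 10: (row=8, col=6), (row=9, col=5), (row=10, col=4), (row=11, col=3)
  Distance 11: (row=9, col=6), (row=10, col=5), (row=11, col=4)
  Distance 12: (row=11, col=5)
Total reachable: 77 (grid has 77 open cells total)

Answer: Reachable cells: 77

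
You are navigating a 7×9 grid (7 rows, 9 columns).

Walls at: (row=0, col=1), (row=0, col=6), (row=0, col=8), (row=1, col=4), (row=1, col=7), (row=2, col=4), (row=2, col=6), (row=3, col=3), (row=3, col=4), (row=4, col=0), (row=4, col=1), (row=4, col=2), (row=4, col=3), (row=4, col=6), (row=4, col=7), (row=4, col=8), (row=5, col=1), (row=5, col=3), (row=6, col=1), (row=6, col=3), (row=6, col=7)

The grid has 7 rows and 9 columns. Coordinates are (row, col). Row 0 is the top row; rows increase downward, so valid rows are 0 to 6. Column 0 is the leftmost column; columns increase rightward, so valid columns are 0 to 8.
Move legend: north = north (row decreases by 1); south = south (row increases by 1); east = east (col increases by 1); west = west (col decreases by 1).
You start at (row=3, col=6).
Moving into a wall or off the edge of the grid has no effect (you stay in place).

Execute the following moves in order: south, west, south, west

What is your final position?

Answer: Final position: (row=4, col=4)

Derivation:
Start: (row=3, col=6)
  south (south): blocked, stay at (row=3, col=6)
  west (west): (row=3, col=6) -> (row=3, col=5)
  south (south): (row=3, col=5) -> (row=4, col=5)
  west (west): (row=4, col=5) -> (row=4, col=4)
Final: (row=4, col=4)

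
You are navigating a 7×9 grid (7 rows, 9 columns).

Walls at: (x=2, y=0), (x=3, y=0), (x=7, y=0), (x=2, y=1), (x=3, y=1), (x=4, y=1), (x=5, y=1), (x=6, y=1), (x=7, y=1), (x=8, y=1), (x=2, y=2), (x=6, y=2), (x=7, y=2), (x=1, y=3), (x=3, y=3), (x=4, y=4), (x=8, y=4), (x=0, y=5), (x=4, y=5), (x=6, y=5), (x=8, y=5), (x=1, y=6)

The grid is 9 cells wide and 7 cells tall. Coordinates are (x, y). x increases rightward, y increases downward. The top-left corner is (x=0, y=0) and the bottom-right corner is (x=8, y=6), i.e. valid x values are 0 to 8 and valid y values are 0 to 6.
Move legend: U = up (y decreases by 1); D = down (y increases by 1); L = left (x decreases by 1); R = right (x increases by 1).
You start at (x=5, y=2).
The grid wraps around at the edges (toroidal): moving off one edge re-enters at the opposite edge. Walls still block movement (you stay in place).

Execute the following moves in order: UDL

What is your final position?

Start: (x=5, y=2)
  U (up): blocked, stay at (x=5, y=2)
  D (down): (x=5, y=2) -> (x=5, y=3)
  L (left): (x=5, y=3) -> (x=4, y=3)
Final: (x=4, y=3)

Answer: Final position: (x=4, y=3)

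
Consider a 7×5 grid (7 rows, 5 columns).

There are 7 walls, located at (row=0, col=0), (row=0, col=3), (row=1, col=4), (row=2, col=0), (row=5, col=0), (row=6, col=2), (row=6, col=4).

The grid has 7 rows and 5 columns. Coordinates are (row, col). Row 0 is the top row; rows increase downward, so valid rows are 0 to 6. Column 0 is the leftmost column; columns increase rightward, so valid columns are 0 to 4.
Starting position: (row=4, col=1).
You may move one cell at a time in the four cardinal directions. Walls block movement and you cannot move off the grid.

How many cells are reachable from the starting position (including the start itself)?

Answer: Reachable cells: 27

Derivation:
BFS flood-fill from (row=4, col=1):
  Distance 0: (row=4, col=1)
  Distance 1: (row=3, col=1), (row=4, col=0), (row=4, col=2), (row=5, col=1)
  Distance 2: (row=2, col=1), (row=3, col=0), (row=3, col=2), (row=4, col=3), (row=5, col=2), (row=6, col=1)
  Distance 3: (row=1, col=1), (row=2, col=2), (row=3, col=3), (row=4, col=4), (row=5, col=3), (row=6, col=0)
  Distance 4: (row=0, col=1), (row=1, col=0), (row=1, col=2), (row=2, col=3), (row=3, col=4), (row=5, col=4), (row=6, col=3)
  Distance 5: (row=0, col=2), (row=1, col=3), (row=2, col=4)
Total reachable: 27 (grid has 28 open cells total)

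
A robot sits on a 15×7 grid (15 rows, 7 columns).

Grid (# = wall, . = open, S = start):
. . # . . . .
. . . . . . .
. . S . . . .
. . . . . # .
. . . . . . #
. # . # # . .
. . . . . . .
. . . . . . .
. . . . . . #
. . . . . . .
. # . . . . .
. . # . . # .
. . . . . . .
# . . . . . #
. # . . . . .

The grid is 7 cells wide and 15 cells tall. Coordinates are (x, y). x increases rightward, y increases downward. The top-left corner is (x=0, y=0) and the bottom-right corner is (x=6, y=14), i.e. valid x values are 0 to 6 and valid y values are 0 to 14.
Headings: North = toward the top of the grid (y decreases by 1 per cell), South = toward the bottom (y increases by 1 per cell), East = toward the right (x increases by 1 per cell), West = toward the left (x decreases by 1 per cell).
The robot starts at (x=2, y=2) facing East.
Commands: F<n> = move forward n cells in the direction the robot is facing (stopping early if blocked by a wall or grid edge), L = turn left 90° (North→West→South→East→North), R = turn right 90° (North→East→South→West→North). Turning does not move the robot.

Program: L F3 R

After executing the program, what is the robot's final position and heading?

Answer: Final position: (x=2, y=1), facing East

Derivation:
Start: (x=2, y=2), facing East
  L: turn left, now facing North
  F3: move forward 1/3 (blocked), now at (x=2, y=1)
  R: turn right, now facing East
Final: (x=2, y=1), facing East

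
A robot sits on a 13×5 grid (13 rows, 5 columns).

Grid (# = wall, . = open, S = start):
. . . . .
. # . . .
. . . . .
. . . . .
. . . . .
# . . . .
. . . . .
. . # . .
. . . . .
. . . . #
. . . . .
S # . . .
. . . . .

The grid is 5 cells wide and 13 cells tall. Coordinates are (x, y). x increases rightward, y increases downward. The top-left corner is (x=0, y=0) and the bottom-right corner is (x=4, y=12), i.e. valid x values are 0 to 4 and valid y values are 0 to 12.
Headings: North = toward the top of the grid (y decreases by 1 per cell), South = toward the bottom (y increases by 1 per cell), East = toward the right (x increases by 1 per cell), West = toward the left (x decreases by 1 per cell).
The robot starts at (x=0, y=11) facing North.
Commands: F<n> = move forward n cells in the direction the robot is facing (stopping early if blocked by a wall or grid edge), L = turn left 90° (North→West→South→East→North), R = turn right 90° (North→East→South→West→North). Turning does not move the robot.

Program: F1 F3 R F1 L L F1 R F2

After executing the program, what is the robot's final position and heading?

Start: (x=0, y=11), facing North
  F1: move forward 1, now at (x=0, y=10)
  F3: move forward 3, now at (x=0, y=7)
  R: turn right, now facing East
  F1: move forward 1, now at (x=1, y=7)
  L: turn left, now facing North
  L: turn left, now facing West
  F1: move forward 1, now at (x=0, y=7)
  R: turn right, now facing North
  F2: move forward 1/2 (blocked), now at (x=0, y=6)
Final: (x=0, y=6), facing North

Answer: Final position: (x=0, y=6), facing North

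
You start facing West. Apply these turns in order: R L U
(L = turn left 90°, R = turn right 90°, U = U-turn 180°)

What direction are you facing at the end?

Answer: Final heading: East

Derivation:
Start: West
  R (right (90° clockwise)) -> North
  L (left (90° counter-clockwise)) -> West
  U (U-turn (180°)) -> East
Final: East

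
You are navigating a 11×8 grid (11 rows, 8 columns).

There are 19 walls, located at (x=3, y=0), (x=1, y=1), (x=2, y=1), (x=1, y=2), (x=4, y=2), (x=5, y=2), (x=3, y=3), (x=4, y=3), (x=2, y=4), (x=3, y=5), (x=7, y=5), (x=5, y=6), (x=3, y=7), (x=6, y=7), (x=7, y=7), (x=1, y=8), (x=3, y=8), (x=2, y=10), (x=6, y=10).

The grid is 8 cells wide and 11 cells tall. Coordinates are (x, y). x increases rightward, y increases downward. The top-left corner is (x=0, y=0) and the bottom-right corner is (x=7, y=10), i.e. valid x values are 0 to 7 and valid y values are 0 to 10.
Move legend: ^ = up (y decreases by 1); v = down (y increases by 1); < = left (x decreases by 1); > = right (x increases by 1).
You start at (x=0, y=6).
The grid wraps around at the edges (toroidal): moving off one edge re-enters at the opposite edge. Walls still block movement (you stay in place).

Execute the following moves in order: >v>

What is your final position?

Answer: Final position: (x=2, y=7)

Derivation:
Start: (x=0, y=6)
  > (right): (x=0, y=6) -> (x=1, y=6)
  v (down): (x=1, y=6) -> (x=1, y=7)
  > (right): (x=1, y=7) -> (x=2, y=7)
Final: (x=2, y=7)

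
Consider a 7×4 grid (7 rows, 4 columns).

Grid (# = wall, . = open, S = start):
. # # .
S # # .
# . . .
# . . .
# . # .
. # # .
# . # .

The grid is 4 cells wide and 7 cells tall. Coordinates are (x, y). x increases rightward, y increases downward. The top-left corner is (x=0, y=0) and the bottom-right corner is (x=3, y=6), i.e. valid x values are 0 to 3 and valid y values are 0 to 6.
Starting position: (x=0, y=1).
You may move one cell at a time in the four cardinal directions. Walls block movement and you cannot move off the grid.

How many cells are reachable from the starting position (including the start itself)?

Answer: Reachable cells: 2

Derivation:
BFS flood-fill from (x=0, y=1):
  Distance 0: (x=0, y=1)
  Distance 1: (x=0, y=0)
Total reachable: 2 (grid has 16 open cells total)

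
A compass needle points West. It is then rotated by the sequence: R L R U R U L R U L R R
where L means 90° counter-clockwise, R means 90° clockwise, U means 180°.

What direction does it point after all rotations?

Answer: Final heading: North

Derivation:
Start: West
  R (right (90° clockwise)) -> North
  L (left (90° counter-clockwise)) -> West
  R (right (90° clockwise)) -> North
  U (U-turn (180°)) -> South
  R (right (90° clockwise)) -> West
  U (U-turn (180°)) -> East
  L (left (90° counter-clockwise)) -> North
  R (right (90° clockwise)) -> East
  U (U-turn (180°)) -> West
  L (left (90° counter-clockwise)) -> South
  R (right (90° clockwise)) -> West
  R (right (90° clockwise)) -> North
Final: North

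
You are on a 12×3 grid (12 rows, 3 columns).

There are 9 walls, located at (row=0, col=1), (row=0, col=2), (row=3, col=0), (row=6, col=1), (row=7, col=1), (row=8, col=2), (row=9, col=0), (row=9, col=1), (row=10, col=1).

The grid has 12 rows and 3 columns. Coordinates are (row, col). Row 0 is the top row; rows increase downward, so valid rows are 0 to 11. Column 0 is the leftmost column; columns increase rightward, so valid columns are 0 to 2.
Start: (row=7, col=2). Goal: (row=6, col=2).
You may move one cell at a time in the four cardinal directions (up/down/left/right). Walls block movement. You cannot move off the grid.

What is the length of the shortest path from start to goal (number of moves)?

Answer: Shortest path length: 1

Derivation:
BFS from (row=7, col=2) until reaching (row=6, col=2):
  Distance 0: (row=7, col=2)
  Distance 1: (row=6, col=2)  <- goal reached here
One shortest path (1 moves): (row=7, col=2) -> (row=6, col=2)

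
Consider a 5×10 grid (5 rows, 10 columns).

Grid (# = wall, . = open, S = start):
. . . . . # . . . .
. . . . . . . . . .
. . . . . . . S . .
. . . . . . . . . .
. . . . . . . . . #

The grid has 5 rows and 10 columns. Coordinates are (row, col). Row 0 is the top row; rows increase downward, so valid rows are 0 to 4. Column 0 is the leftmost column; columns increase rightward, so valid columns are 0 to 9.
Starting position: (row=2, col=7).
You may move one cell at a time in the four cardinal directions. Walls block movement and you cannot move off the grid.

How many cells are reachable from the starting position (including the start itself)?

BFS flood-fill from (row=2, col=7):
  Distance 0: (row=2, col=7)
  Distance 1: (row=1, col=7), (row=2, col=6), (row=2, col=8), (row=3, col=7)
  Distance 2: (row=0, col=7), (row=1, col=6), (row=1, col=8), (row=2, col=5), (row=2, col=9), (row=3, col=6), (row=3, col=8), (row=4, col=7)
  Distance 3: (row=0, col=6), (row=0, col=8), (row=1, col=5), (row=1, col=9), (row=2, col=4), (row=3, col=5), (row=3, col=9), (row=4, col=6), (row=4, col=8)
  Distance 4: (row=0, col=9), (row=1, col=4), (row=2, col=3), (row=3, col=4), (row=4, col=5)
  Distance 5: (row=0, col=4), (row=1, col=3), (row=2, col=2), (row=3, col=3), (row=4, col=4)
  Distance 6: (row=0, col=3), (row=1, col=2), (row=2, col=1), (row=3, col=2), (row=4, col=3)
  Distance 7: (row=0, col=2), (row=1, col=1), (row=2, col=0), (row=3, col=1), (row=4, col=2)
  Distance 8: (row=0, col=1), (row=1, col=0), (row=3, col=0), (row=4, col=1)
  Distance 9: (row=0, col=0), (row=4, col=0)
Total reachable: 48 (grid has 48 open cells total)

Answer: Reachable cells: 48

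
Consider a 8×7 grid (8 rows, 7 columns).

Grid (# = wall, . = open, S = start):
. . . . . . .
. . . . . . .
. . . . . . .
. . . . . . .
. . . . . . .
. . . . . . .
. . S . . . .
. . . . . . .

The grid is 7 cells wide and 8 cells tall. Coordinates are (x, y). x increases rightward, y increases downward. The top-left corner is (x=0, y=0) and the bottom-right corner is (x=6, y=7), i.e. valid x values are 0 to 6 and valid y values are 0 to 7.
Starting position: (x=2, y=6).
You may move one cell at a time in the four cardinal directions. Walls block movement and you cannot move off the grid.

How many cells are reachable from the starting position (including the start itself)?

BFS flood-fill from (x=2, y=6):
  Distance 0: (x=2, y=6)
  Distance 1: (x=2, y=5), (x=1, y=6), (x=3, y=6), (x=2, y=7)
  Distance 2: (x=2, y=4), (x=1, y=5), (x=3, y=5), (x=0, y=6), (x=4, y=6), (x=1, y=7), (x=3, y=7)
  Distance 3: (x=2, y=3), (x=1, y=4), (x=3, y=4), (x=0, y=5), (x=4, y=5), (x=5, y=6), (x=0, y=7), (x=4, y=7)
  Distance 4: (x=2, y=2), (x=1, y=3), (x=3, y=3), (x=0, y=4), (x=4, y=4), (x=5, y=5), (x=6, y=6), (x=5, y=7)
  Distance 5: (x=2, y=1), (x=1, y=2), (x=3, y=2), (x=0, y=3), (x=4, y=3), (x=5, y=4), (x=6, y=5), (x=6, y=7)
  Distance 6: (x=2, y=0), (x=1, y=1), (x=3, y=1), (x=0, y=2), (x=4, y=2), (x=5, y=3), (x=6, y=4)
  Distance 7: (x=1, y=0), (x=3, y=0), (x=0, y=1), (x=4, y=1), (x=5, y=2), (x=6, y=3)
  Distance 8: (x=0, y=0), (x=4, y=0), (x=5, y=1), (x=6, y=2)
  Distance 9: (x=5, y=0), (x=6, y=1)
  Distance 10: (x=6, y=0)
Total reachable: 56 (grid has 56 open cells total)

Answer: Reachable cells: 56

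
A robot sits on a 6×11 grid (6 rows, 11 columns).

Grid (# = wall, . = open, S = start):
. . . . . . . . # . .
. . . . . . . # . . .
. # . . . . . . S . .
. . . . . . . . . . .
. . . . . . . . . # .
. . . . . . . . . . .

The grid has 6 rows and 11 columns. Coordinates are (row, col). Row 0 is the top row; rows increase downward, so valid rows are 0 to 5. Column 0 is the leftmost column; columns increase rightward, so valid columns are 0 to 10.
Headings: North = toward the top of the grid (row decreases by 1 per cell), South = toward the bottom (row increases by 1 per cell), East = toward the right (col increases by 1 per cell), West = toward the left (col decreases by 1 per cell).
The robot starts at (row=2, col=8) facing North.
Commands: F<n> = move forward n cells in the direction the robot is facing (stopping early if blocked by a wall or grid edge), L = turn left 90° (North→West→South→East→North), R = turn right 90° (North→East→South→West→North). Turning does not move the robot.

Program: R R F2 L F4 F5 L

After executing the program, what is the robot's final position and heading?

Start: (row=2, col=8), facing North
  R: turn right, now facing East
  R: turn right, now facing South
  F2: move forward 2, now at (row=4, col=8)
  L: turn left, now facing East
  F4: move forward 0/4 (blocked), now at (row=4, col=8)
  F5: move forward 0/5 (blocked), now at (row=4, col=8)
  L: turn left, now facing North
Final: (row=4, col=8), facing North

Answer: Final position: (row=4, col=8), facing North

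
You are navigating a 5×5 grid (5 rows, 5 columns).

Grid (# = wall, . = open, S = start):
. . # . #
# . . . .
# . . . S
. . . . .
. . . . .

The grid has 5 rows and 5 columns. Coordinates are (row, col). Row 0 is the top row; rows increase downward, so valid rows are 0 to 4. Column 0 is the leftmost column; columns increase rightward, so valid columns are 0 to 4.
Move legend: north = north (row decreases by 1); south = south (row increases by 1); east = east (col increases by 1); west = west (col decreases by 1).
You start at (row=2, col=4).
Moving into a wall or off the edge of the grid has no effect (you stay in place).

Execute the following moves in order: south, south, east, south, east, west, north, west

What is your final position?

Answer: Final position: (row=3, col=2)

Derivation:
Start: (row=2, col=4)
  south (south): (row=2, col=4) -> (row=3, col=4)
  south (south): (row=3, col=4) -> (row=4, col=4)
  east (east): blocked, stay at (row=4, col=4)
  south (south): blocked, stay at (row=4, col=4)
  east (east): blocked, stay at (row=4, col=4)
  west (west): (row=4, col=4) -> (row=4, col=3)
  north (north): (row=4, col=3) -> (row=3, col=3)
  west (west): (row=3, col=3) -> (row=3, col=2)
Final: (row=3, col=2)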